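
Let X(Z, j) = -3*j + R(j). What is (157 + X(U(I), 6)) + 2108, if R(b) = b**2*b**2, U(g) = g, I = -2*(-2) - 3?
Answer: 3543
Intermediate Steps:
I = 1 (I = 4 - 3 = 1)
R(b) = b**4
X(Z, j) = j**4 - 3*j (X(Z, j) = -3*j + j**4 = j**4 - 3*j)
(157 + X(U(I), 6)) + 2108 = (157 + 6*(-3 + 6**3)) + 2108 = (157 + 6*(-3 + 216)) + 2108 = (157 + 6*213) + 2108 = (157 + 1278) + 2108 = 1435 + 2108 = 3543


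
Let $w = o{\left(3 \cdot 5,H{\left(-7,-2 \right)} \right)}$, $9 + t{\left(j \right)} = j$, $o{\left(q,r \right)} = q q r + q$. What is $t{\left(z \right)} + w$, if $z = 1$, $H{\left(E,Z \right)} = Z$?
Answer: $-443$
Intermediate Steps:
$o{\left(q,r \right)} = q + r q^{2}$ ($o{\left(q,r \right)} = q^{2} r + q = r q^{2} + q = q + r q^{2}$)
$t{\left(j \right)} = -9 + j$
$w = -435$ ($w = 3 \cdot 5 \left(1 + 3 \cdot 5 \left(-2\right)\right) = 15 \left(1 + 15 \left(-2\right)\right) = 15 \left(1 - 30\right) = 15 \left(-29\right) = -435$)
$t{\left(z \right)} + w = \left(-9 + 1\right) - 435 = -8 - 435 = -443$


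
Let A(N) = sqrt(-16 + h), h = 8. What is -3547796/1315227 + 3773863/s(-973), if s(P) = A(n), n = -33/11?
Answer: -3547796/1315227 - 3773863*I*sqrt(2)/4 ≈ -2.6975 - 1.3343e+6*I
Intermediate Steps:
n = -3 (n = -33*1/11 = -3)
A(N) = 2*I*sqrt(2) (A(N) = sqrt(-16 + 8) = sqrt(-8) = 2*I*sqrt(2))
s(P) = 2*I*sqrt(2)
-3547796/1315227 + 3773863/s(-973) = -3547796/1315227 + 3773863/((2*I*sqrt(2))) = -3547796*1/1315227 + 3773863*(-I*sqrt(2)/4) = -3547796/1315227 - 3773863*I*sqrt(2)/4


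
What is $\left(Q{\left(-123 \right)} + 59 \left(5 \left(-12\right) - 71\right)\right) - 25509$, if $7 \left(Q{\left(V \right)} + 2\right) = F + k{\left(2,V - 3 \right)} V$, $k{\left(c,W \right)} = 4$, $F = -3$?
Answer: $- \frac{233175}{7} \approx -33311.0$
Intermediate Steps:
$Q{\left(V \right)} = - \frac{17}{7} + \frac{4 V}{7}$ ($Q{\left(V \right)} = -2 + \frac{-3 + 4 V}{7} = -2 + \left(- \frac{3}{7} + \frac{4 V}{7}\right) = - \frac{17}{7} + \frac{4 V}{7}$)
$\left(Q{\left(-123 \right)} + 59 \left(5 \left(-12\right) - 71\right)\right) - 25509 = \left(\left(- \frac{17}{7} + \frac{4}{7} \left(-123\right)\right) + 59 \left(5 \left(-12\right) - 71\right)\right) - 25509 = \left(\left(- \frac{17}{7} - \frac{492}{7}\right) + 59 \left(-60 - 71\right)\right) - 25509 = \left(- \frac{509}{7} + 59 \left(-131\right)\right) - 25509 = \left(- \frac{509}{7} - 7729\right) - 25509 = - \frac{54612}{7} - 25509 = - \frac{233175}{7}$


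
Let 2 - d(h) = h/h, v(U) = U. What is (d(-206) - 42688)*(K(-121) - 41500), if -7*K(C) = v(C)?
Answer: 12395408373/7 ≈ 1.7708e+9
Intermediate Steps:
d(h) = 1 (d(h) = 2 - h/h = 2 - 1*1 = 2 - 1 = 1)
K(C) = -C/7
(d(-206) - 42688)*(K(-121) - 41500) = (1 - 42688)*(-⅐*(-121) - 41500) = -42687*(121/7 - 41500) = -42687*(-290379/7) = 12395408373/7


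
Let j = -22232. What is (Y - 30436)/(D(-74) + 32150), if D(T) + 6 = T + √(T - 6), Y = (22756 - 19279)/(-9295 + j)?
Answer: -341922945727/360278288494 + 319853083*I*√5/2702087163705 ≈ -0.94905 + 0.00026469*I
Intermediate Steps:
Y = -1159/10509 (Y = (22756 - 19279)/(-9295 - 22232) = 3477/(-31527) = 3477*(-1/31527) = -1159/10509 ≈ -0.11029)
D(T) = -6 + T + √(-6 + T) (D(T) = -6 + (T + √(T - 6)) = -6 + (T + √(-6 + T)) = -6 + T + √(-6 + T))
(Y - 30436)/(D(-74) + 32150) = (-1159/10509 - 30436)/((-6 - 74 + √(-6 - 74)) + 32150) = -319853083/(10509*((-6 - 74 + √(-80)) + 32150)) = -319853083/(10509*((-6 - 74 + 4*I*√5) + 32150)) = -319853083/(10509*((-80 + 4*I*√5) + 32150)) = -319853083/(10509*(32070 + 4*I*√5))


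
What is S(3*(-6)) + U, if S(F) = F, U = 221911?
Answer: 221893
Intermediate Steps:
S(3*(-6)) + U = 3*(-6) + 221911 = -18 + 221911 = 221893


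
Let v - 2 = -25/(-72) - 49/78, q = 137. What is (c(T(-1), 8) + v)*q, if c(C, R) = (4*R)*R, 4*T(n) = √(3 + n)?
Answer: 33047825/936 ≈ 35308.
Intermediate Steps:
T(n) = √(3 + n)/4
v = 1609/936 (v = 2 + (-25/(-72) - 49/78) = 2 + (-25*(-1/72) - 49*1/78) = 2 + (25/72 - 49/78) = 2 - 263/936 = 1609/936 ≈ 1.7190)
c(C, R) = 4*R²
(c(T(-1), 8) + v)*q = (4*8² + 1609/936)*137 = (4*64 + 1609/936)*137 = (256 + 1609/936)*137 = (241225/936)*137 = 33047825/936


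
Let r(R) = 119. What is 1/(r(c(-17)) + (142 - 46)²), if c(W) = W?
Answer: 1/9335 ≈ 0.00010712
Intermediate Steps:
1/(r(c(-17)) + (142 - 46)²) = 1/(119 + (142 - 46)²) = 1/(119 + 96²) = 1/(119 + 9216) = 1/9335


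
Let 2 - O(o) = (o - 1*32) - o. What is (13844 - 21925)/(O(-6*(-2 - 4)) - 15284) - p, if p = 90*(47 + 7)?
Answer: -74106919/15250 ≈ -4859.5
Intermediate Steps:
O(o) = 34 (O(o) = 2 - ((o - 1*32) - o) = 2 - ((o - 32) - o) = 2 - ((-32 + o) - o) = 2 - 1*(-32) = 2 + 32 = 34)
p = 4860 (p = 90*54 = 4860)
(13844 - 21925)/(O(-6*(-2 - 4)) - 15284) - p = (13844 - 21925)/(34 - 15284) - 1*4860 = -8081/(-15250) - 4860 = -8081*(-1/15250) - 4860 = 8081/15250 - 4860 = -74106919/15250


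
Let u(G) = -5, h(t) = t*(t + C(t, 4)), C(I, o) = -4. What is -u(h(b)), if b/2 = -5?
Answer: 5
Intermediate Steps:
b = -10 (b = 2*(-5) = -10)
h(t) = t*(-4 + t) (h(t) = t*(t - 4) = t*(-4 + t))
-u(h(b)) = -1*(-5) = 5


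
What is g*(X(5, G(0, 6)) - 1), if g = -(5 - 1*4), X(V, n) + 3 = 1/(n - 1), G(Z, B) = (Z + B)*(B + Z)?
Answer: 139/35 ≈ 3.9714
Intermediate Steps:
G(Z, B) = (B + Z)² (G(Z, B) = (B + Z)*(B + Z) = (B + Z)²)
X(V, n) = -3 + 1/(-1 + n) (X(V, n) = -3 + 1/(n - 1) = -3 + 1/(-1 + n))
g = -1 (g = -(5 - 4) = -1*1 = -1)
g*(X(5, G(0, 6)) - 1) = -((4 - 3*(6 + 0)²)/(-1 + (6 + 0)²) - 1) = -((4 - 3*6²)/(-1 + 6²) - 1) = -((4 - 3*36)/(-1 + 36) - 1) = -((4 - 108)/35 - 1) = -((1/35)*(-104) - 1) = -(-104/35 - 1) = -1*(-139/35) = 139/35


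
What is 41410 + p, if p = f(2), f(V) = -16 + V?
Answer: 41396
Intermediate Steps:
p = -14 (p = -16 + 2 = -14)
41410 + p = 41410 - 14 = 41396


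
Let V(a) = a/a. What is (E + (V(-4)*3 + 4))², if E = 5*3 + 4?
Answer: 676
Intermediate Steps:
V(a) = 1
E = 19 (E = 15 + 4 = 19)
(E + (V(-4)*3 + 4))² = (19 + (1*3 + 4))² = (19 + (3 + 4))² = (19 + 7)² = 26² = 676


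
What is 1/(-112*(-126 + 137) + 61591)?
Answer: 1/60359 ≈ 1.6568e-5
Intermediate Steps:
1/(-112*(-126 + 137) + 61591) = 1/(-112*11 + 61591) = 1/(-1232 + 61591) = 1/60359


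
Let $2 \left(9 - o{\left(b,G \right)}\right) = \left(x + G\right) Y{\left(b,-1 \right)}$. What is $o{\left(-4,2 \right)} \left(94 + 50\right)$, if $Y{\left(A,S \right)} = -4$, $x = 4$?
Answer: $3024$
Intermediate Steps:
$o{\left(b,G \right)} = 17 + 2 G$ ($o{\left(b,G \right)} = 9 - \frac{\left(4 + G\right) \left(-4\right)}{2} = 9 - \frac{-16 - 4 G}{2} = 9 + \left(8 + 2 G\right) = 17 + 2 G$)
$o{\left(-4,2 \right)} \left(94 + 50\right) = \left(17 + 2 \cdot 2\right) \left(94 + 50\right) = \left(17 + 4\right) 144 = 21 \cdot 144 = 3024$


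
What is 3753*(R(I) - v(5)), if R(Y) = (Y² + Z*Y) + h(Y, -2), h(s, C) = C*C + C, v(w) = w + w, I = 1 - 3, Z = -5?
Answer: 22518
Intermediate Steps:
I = -2
v(w) = 2*w
h(s, C) = C + C² (h(s, C) = C² + C = C + C²)
R(Y) = 2 + Y² - 5*Y (R(Y) = (Y² - 5*Y) - 2*(1 - 2) = (Y² - 5*Y) - 2*(-1) = (Y² - 5*Y) + 2 = 2 + Y² - 5*Y)
3753*(R(I) - v(5)) = 3753*((2 + (-2)² - 5*(-2)) - 2*5) = 3753*((2 + 4 + 10) - 1*10) = 3753*(16 - 10) = 3753*6 = 22518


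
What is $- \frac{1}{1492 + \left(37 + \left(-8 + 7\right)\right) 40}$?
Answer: $- \frac{1}{2932} \approx -0.00034106$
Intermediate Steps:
$- \frac{1}{1492 + \left(37 + \left(-8 + 7\right)\right) 40} = - \frac{1}{1492 + \left(37 - 1\right) 40} = - \frac{1}{1492 + 36 \cdot 40} = - \frac{1}{1492 + 1440} = - \frac{1}{2932}$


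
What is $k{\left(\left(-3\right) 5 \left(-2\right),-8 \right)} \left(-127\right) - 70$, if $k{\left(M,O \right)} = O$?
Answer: $946$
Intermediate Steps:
$k{\left(\left(-3\right) 5 \left(-2\right),-8 \right)} \left(-127\right) - 70 = \left(-8\right) \left(-127\right) - 70 = 1016 - 70 = 946$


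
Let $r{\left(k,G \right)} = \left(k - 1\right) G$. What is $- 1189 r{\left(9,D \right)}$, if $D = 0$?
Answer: $0$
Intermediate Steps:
$r{\left(k,G \right)} = G \left(-1 + k\right)$ ($r{\left(k,G \right)} = \left(-1 + k\right) G = G \left(-1 + k\right)$)
$- 1189 r{\left(9,D \right)} = - 1189 \cdot 0 \left(-1 + 9\right) = - 1189 \cdot 0 \cdot 8 = \left(-1189\right) 0 = 0$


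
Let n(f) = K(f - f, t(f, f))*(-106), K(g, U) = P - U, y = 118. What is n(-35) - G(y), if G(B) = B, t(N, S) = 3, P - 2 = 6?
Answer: -648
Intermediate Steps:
P = 8 (P = 2 + 6 = 8)
K(g, U) = 8 - U
n(f) = -530 (n(f) = (8 - 1*3)*(-106) = (8 - 3)*(-106) = 5*(-106) = -530)
n(-35) - G(y) = -530 - 1*118 = -530 - 118 = -648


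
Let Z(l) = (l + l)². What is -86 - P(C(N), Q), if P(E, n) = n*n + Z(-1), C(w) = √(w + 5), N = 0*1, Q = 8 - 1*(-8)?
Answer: -346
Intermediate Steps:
Z(l) = 4*l² (Z(l) = (2*l)² = 4*l²)
Q = 16 (Q = 8 + 8 = 16)
N = 0
C(w) = √(5 + w)
P(E, n) = 4 + n² (P(E, n) = n*n + 4*(-1)² = n² + 4*1 = n² + 4 = 4 + n²)
-86 - P(C(N), Q) = -86 - (4 + 16²) = -86 - (4 + 256) = -86 - 1*260 = -86 - 260 = -346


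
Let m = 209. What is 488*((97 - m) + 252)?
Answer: 68320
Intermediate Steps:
488*((97 - m) + 252) = 488*((97 - 1*209) + 252) = 488*((97 - 209) + 252) = 488*(-112 + 252) = 488*140 = 68320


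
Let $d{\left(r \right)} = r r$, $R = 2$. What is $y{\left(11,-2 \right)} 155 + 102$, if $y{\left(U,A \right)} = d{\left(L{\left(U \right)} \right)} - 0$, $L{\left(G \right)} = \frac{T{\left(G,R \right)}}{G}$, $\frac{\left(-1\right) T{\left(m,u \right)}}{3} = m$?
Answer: $1497$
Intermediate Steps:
$T{\left(m,u \right)} = - 3 m$
$L{\left(G \right)} = -3$ ($L{\left(G \right)} = \frac{\left(-3\right) G}{G} = -3$)
$d{\left(r \right)} = r^{2}$
$y{\left(U,A \right)} = 9$ ($y{\left(U,A \right)} = \left(-3\right)^{2} - 0 = 9 + 0 = 9$)
$y{\left(11,-2 \right)} 155 + 102 = 9 \cdot 155 + 102 = 1395 + 102 = 1497$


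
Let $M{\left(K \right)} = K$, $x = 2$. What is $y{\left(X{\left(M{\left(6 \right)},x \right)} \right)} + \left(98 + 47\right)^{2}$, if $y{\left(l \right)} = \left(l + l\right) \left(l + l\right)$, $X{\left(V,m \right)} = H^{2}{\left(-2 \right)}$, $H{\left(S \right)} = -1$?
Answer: $21029$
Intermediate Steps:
$X{\left(V,m \right)} = 1$ ($X{\left(V,m \right)} = \left(-1\right)^{2} = 1$)
$y{\left(l \right)} = 4 l^{2}$ ($y{\left(l \right)} = 2 l 2 l = 4 l^{2}$)
$y{\left(X{\left(M{\left(6 \right)},x \right)} \right)} + \left(98 + 47\right)^{2} = 4 \cdot 1^{2} + \left(98 + 47\right)^{2} = 4 \cdot 1 + 145^{2} = 4 + 21025 = 21029$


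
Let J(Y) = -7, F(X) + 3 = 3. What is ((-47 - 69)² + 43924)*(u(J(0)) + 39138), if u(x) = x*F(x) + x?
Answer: 2245336780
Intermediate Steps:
F(X) = 0 (F(X) = -3 + 3 = 0)
u(x) = x (u(x) = x*0 + x = 0 + x = x)
((-47 - 69)² + 43924)*(u(J(0)) + 39138) = ((-47 - 69)² + 43924)*(-7 + 39138) = ((-116)² + 43924)*39131 = (13456 + 43924)*39131 = 57380*39131 = 2245336780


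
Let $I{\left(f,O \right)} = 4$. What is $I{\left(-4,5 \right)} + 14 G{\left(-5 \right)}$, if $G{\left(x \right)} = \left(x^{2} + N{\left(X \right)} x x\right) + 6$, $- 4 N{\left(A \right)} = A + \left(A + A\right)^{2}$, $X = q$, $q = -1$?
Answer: $\frac{351}{2} \approx 175.5$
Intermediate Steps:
$X = -1$
$N{\left(A \right)} = - A^{2} - \frac{A}{4}$ ($N{\left(A \right)} = - \frac{A + \left(A + A\right)^{2}}{4} = - \frac{A + \left(2 A\right)^{2}}{4} = - \frac{A + 4 A^{2}}{4} = - A^{2} - \frac{A}{4}$)
$G{\left(x \right)} = 6 + \frac{x^{2}}{4}$ ($G{\left(x \right)} = \left(x^{2} + \left(-1\right) \left(-1\right) \left(\frac{1}{4} - 1\right) x x\right) + 6 = \left(x^{2} + \left(-1\right) \left(-1\right) \left(- \frac{3}{4}\right) x x\right) + 6 = \left(x^{2} + - \frac{3 x}{4} x\right) + 6 = \left(x^{2} - \frac{3 x^{2}}{4}\right) + 6 = \frac{x^{2}}{4} + 6 = 6 + \frac{x^{2}}{4}$)
$I{\left(-4,5 \right)} + 14 G{\left(-5 \right)} = 4 + 14 \left(6 + \frac{\left(-5\right)^{2}}{4}\right) = 4 + 14 \left(6 + \frac{1}{4} \cdot 25\right) = 4 + 14 \left(6 + \frac{25}{4}\right) = 4 + 14 \cdot \frac{49}{4} = 4 + \frac{343}{2} = \frac{351}{2}$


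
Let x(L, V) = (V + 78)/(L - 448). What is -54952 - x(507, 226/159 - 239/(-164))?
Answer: -84544881761/1538484 ≈ -54953.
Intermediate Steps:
x(L, V) = (78 + V)/(-448 + L)
-54952 - x(507, 226/159 - 239/(-164)) = -54952 - (78 + (226/159 - 239/(-164)))/(-448 + 507) = -54952 - (78 + (226*(1/159) - 239*(-1/164)))/59 = -54952 - (78 + (226/159 + 239/164))/59 = -54952 - (78 + 75065/26076)/59 = -54952 - 2108993/(59*26076) = -54952 - 1*2108993/1538484 = -54952 - 2108993/1538484 = -84544881761/1538484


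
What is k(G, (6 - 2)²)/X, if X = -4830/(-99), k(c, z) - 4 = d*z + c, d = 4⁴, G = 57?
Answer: 137181/1610 ≈ 85.206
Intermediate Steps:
d = 256
k(c, z) = 4 + c + 256*z (k(c, z) = 4 + (256*z + c) = 4 + (c + 256*z) = 4 + c + 256*z)
X = 1610/33 (X = -4830*(-1)/99 = -46*(-35/33) = 1610/33 ≈ 48.788)
k(G, (6 - 2)²)/X = (4 + 57 + 256*(6 - 2)²)/(1610/33) = (4 + 57 + 256*4²)*(33/1610) = (4 + 57 + 256*16)*(33/1610) = (4 + 57 + 4096)*(33/1610) = 4157*(33/1610) = 137181/1610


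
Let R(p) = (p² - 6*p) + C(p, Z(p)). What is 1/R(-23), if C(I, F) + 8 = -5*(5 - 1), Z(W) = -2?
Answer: 1/639 ≈ 0.0015649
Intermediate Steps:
C(I, F) = -28 (C(I, F) = -8 - 5*(5 - 1) = -8 - 5*4 = -8 - 20 = -28)
R(p) = -28 + p² - 6*p (R(p) = (p² - 6*p) - 28 = -28 + p² - 6*p)
1/R(-23) = 1/(-28 + (-23)² - 6*(-23)) = 1/(-28 + 529 + 138) = 1/639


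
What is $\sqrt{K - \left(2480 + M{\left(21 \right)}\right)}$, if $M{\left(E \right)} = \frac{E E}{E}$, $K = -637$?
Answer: $i \sqrt{3138} \approx 56.018 i$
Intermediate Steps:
$M{\left(E \right)} = E$ ($M{\left(E \right)} = \frac{E^{2}}{E} = E$)
$\sqrt{K - \left(2480 + M{\left(21 \right)}\right)} = \sqrt{-637 - 2501} = \sqrt{-3138} = i \sqrt{3138}$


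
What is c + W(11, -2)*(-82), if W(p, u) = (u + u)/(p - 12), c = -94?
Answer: -422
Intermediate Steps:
W(p, u) = 2*u/(-12 + p) (W(p, u) = (2*u)/(-12 + p) = 2*u/(-12 + p))
c + W(11, -2)*(-82) = -94 + (2*(-2)/(-12 + 11))*(-82) = -94 + (2*(-2)/(-1))*(-82) = -94 + (2*(-2)*(-1))*(-82) = -94 + 4*(-82) = -94 - 328 = -422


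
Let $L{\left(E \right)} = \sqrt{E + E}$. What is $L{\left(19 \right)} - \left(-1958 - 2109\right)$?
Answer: $4067 + \sqrt{38} \approx 4073.2$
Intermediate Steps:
$L{\left(E \right)} = \sqrt{2} \sqrt{E}$ ($L{\left(E \right)} = \sqrt{2 E} = \sqrt{2} \sqrt{E}$)
$L{\left(19 \right)} - \left(-1958 - 2109\right) = \sqrt{2} \sqrt{19} - \left(-1958 - 2109\right) = \sqrt{38} - \left(-1958 - 2109\right) = \sqrt{38} - -4067 = \sqrt{38} + 4067 = 4067 + \sqrt{38}$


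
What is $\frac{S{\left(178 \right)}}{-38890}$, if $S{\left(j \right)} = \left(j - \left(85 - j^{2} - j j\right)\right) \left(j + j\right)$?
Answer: $- \frac{11296058}{19445} \approx -580.92$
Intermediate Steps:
$S{\left(j \right)} = 2 j \left(-85 + j + 2 j^{2}\right)$ ($S{\left(j \right)} = \left(j + \left(\left(j^{2} + j^{2}\right) - 85\right)\right) 2 j = \left(j + \left(2 j^{2} - 85\right)\right) 2 j = \left(j + \left(-85 + 2 j^{2}\right)\right) 2 j = \left(-85 + j + 2 j^{2}\right) 2 j = 2 j \left(-85 + j + 2 j^{2}\right)$)
$\frac{S{\left(178 \right)}}{-38890} = \frac{2 \cdot 178 \left(-85 + 178 + 2 \cdot 178^{2}\right)}{-38890} = 2 \cdot 178 \left(-85 + 178 + 2 \cdot 31684\right) \left(- \frac{1}{38890}\right) = 2 \cdot 178 \left(-85 + 178 + 63368\right) \left(- \frac{1}{38890}\right) = 2 \cdot 178 \cdot 63461 \left(- \frac{1}{38890}\right) = 22592116 \left(- \frac{1}{38890}\right) = - \frac{11296058}{19445}$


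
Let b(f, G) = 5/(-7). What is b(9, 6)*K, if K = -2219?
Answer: 1585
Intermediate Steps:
b(f, G) = -5/7 (b(f, G) = 5*(-1/7) = -5/7)
b(9, 6)*K = -5/7*(-2219) = 1585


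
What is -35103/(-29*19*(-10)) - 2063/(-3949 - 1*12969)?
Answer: -145626356/23304545 ≈ -6.2488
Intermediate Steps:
-35103/(-29*19*(-10)) - 2063/(-3949 - 1*12969) = -35103/((-551*(-10))) - 2063/(-3949 - 12969) = -35103/5510 - 2063/(-16918) = -35103*1/5510 - 2063*(-1/16918) = -35103/5510 + 2063/16918 = -145626356/23304545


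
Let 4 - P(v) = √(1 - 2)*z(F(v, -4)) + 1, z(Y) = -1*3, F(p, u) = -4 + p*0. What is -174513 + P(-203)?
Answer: -174510 + 3*I ≈ -1.7451e+5 + 3.0*I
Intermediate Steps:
F(p, u) = -4 (F(p, u) = -4 + 0 = -4)
z(Y) = -3
P(v) = 3 + 3*I (P(v) = 4 - (√(1 - 2)*(-3) + 1) = 4 - (√(-1)*(-3) + 1) = 4 - (I*(-3) + 1) = 4 - (-3*I + 1) = 4 - (1 - 3*I) = 4 + (-1 + 3*I) = 3 + 3*I)
-174513 + P(-203) = -174513 + (3 + 3*I) = -174510 + 3*I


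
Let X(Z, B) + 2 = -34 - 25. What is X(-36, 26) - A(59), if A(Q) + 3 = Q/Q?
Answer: -59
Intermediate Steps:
A(Q) = -2 (A(Q) = -3 + Q/Q = -3 + 1 = -2)
X(Z, B) = -61 (X(Z, B) = -2 + (-34 - 25) = -2 - 59 = -61)
X(-36, 26) - A(59) = -61 - 1*(-2) = -61 + 2 = -59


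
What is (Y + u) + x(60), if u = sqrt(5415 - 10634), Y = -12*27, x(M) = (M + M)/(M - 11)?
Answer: -15756/49 + I*sqrt(5219) ≈ -321.55 + 72.243*I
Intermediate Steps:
x(M) = 2*M/(-11 + M) (x(M) = (2*M)/(-11 + M) = 2*M/(-11 + M))
Y = -324
u = I*sqrt(5219) (u = sqrt(-5219) = I*sqrt(5219) ≈ 72.243*I)
(Y + u) + x(60) = (-324 + I*sqrt(5219)) + 2*60/(-11 + 60) = (-324 + I*sqrt(5219)) + 2*60/49 = (-324 + I*sqrt(5219)) + 2*60*(1/49) = (-324 + I*sqrt(5219)) + 120/49 = -15756/49 + I*sqrt(5219)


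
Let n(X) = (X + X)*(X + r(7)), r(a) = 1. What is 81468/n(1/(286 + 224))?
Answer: 145135800/7 ≈ 2.0734e+7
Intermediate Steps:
n(X) = 2*X*(1 + X) (n(X) = (X + X)*(X + 1) = (2*X)*(1 + X) = 2*X*(1 + X))
81468/n(1/(286 + 224)) = 81468/((2*(1 + 1/(286 + 224))/(286 + 224))) = 81468/((2*(1 + 1/510)/510)) = 81468/((2*(1/510)*(1 + 1/510))) = 81468/((2*(1/510)*(511/510))) = 81468/(511/130050) = 81468*(130050/511) = 145135800/7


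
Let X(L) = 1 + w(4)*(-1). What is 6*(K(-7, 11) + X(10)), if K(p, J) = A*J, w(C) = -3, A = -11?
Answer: -702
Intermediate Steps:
K(p, J) = -11*J
X(L) = 4 (X(L) = 1 - 3*(-1) = 1 + 3 = 4)
6*(K(-7, 11) + X(10)) = 6*(-11*11 + 4) = 6*(-121 + 4) = 6*(-117) = -702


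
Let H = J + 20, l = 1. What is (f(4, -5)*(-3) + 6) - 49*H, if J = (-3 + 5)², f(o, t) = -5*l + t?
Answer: -1140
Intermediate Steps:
f(o, t) = -5 + t (f(o, t) = -5*1 + t = -5 + t)
J = 4 (J = 2² = 4)
H = 24 (H = 4 + 20 = 24)
(f(4, -5)*(-3) + 6) - 49*H = ((-5 - 5)*(-3) + 6) - 49*24 = (-10*(-3) + 6) - 1176 = (30 + 6) - 1176 = 36 - 1176 = -1140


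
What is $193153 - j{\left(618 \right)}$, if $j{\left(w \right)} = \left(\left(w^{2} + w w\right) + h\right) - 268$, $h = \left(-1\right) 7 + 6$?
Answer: $-570426$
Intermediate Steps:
$h = -1$ ($h = -7 + 6 = -1$)
$j{\left(w \right)} = -269 + 2 w^{2}$ ($j{\left(w \right)} = \left(\left(w^{2} + w w\right) - 1\right) - 268 = \left(\left(w^{2} + w^{2}\right) - 1\right) - 268 = \left(2 w^{2} - 1\right) - 268 = \left(-1 + 2 w^{2}\right) - 268 = -269 + 2 w^{2}$)
$193153 - j{\left(618 \right)} = 193153 - \left(-269 + 2 \cdot 618^{2}\right) = 193153 - \left(-269 + 2 \cdot 381924\right) = 193153 - \left(-269 + 763848\right) = 193153 - 763579 = -570426$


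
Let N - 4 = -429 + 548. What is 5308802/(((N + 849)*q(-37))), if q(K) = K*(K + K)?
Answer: 2654401/1330668 ≈ 1.9948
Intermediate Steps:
N = 123 (N = 4 + (-429 + 548) = 4 + 119 = 123)
q(K) = 2*K² (q(K) = K*(2*K) = 2*K²)
5308802/(((N + 849)*q(-37))) = 5308802/(((123 + 849)*(2*(-37)²))) = 5308802/((972*(2*1369))) = 5308802/((972*2738)) = 5308802/2661336 = 5308802*(1/2661336) = 2654401/1330668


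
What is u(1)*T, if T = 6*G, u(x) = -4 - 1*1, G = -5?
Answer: 150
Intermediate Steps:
u(x) = -5 (u(x) = -4 - 1 = -5)
T = -30 (T = 6*(-5) = -30)
u(1)*T = -5*(-30) = 150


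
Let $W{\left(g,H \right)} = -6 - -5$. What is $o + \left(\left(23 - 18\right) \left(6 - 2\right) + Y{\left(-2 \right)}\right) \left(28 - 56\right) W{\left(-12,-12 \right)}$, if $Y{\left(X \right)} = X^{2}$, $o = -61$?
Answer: $611$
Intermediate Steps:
$W{\left(g,H \right)} = -1$ ($W{\left(g,H \right)} = -6 + 5 = -1$)
$o + \left(\left(23 - 18\right) \left(6 - 2\right) + Y{\left(-2 \right)}\right) \left(28 - 56\right) W{\left(-12,-12 \right)} = -61 + \left(\left(23 - 18\right) \left(6 - 2\right) + \left(-2\right)^{2}\right) \left(28 - 56\right) \left(-1\right) = -61 + \left(5 \cdot 4 + 4\right) \left(-28\right) \left(-1\right) = -61 + \left(20 + 4\right) \left(-28\right) \left(-1\right) = -61 + 24 \left(-28\right) \left(-1\right) = -61 - -672 = -61 + 672 = 611$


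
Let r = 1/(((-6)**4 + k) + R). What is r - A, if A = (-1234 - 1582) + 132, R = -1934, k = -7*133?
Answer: 4211195/1569 ≈ 2684.0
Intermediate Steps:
k = -931
A = -2684 (A = -2816 + 132 = -2684)
r = -1/1569 (r = 1/(((-6)**4 - 931) - 1934) = 1/((1296 - 931) - 1934) = 1/(365 - 1934) = 1/(-1569) = -1/1569 ≈ -0.00063735)
r - A = -1/1569 - 1*(-2684) = -1/1569 + 2684 = 4211195/1569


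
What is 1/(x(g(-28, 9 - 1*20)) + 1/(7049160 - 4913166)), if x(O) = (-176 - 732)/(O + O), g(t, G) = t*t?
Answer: -59807832/34633589 ≈ -1.7269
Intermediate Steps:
g(t, G) = t²
x(O) = -454/O (x(O) = -908*1/(2*O) = -454/O)
1/(x(g(-28, 9 - 1*20)) + 1/(7049160 - 4913166)) = 1/(-454/((-28)²) + 1/(7049160 - 4913166)) = 1/(-454/784 + 1/2135994) = 1/(-454*1/784 + 1/2135994) = 1/(-227/392 + 1/2135994) = 1/(-34633589/59807832) = -59807832/34633589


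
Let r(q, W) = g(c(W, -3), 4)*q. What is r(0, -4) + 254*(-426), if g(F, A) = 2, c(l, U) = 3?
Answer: -108204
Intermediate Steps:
r(q, W) = 2*q
r(0, -4) + 254*(-426) = 2*0 + 254*(-426) = 0 - 108204 = -108204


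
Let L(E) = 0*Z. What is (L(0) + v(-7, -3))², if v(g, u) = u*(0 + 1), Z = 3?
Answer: 9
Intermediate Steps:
L(E) = 0 (L(E) = 0*3 = 0)
v(g, u) = u (v(g, u) = u*1 = u)
(L(0) + v(-7, -3))² = (0 - 3)² = (-3)² = 9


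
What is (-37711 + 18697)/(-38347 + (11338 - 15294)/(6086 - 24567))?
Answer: 351397734/708686951 ≈ 0.49584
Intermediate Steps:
(-37711 + 18697)/(-38347 + (11338 - 15294)/(6086 - 24567)) = -19014/(-38347 - 3956/(-18481)) = -19014/(-38347 - 3956*(-1/18481)) = -19014/(-38347 + 3956/18481) = -19014/(-708686951/18481) = -19014*(-18481/708686951) = 351397734/708686951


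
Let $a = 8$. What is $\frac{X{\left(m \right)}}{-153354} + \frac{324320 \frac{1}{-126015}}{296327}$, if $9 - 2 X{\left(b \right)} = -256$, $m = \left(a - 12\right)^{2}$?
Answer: $- \frac{666333864559}{763532122595916} \approx -0.0008727$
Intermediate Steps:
$m = 16$ ($m = \left(8 - 12\right)^{2} = \left(-4\right)^{2} = 16$)
$X{\left(b \right)} = \frac{265}{2}$ ($X{\left(b \right)} = \frac{9}{2} - -128 = \frac{9}{2} + 128 = \frac{265}{2}$)
$\frac{X{\left(m \right)}}{-153354} + \frac{324320 \frac{1}{-126015}}{296327} = \frac{265}{2 \left(-153354\right)} + \frac{324320 \frac{1}{-126015}}{296327} = \frac{265}{2} \left(- \frac{1}{153354}\right) + 324320 \left(- \frac{1}{126015}\right) \frac{1}{296327} = - \frac{265}{306708} - \frac{64864}{7468329381} = - \frac{666333864559}{763532122595916}$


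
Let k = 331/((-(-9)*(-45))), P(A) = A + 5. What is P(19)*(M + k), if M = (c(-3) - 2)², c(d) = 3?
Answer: 592/135 ≈ 4.3852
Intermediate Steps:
P(A) = 5 + A
k = -331/405 (k = 331/((-1*405)) = 331/(-405) = 331*(-1/405) = -331/405 ≈ -0.81728)
M = 1 (M = (3 - 2)² = 1² = 1)
P(19)*(M + k) = (5 + 19)*(1 - 331/405) = 24*(74/405) = 592/135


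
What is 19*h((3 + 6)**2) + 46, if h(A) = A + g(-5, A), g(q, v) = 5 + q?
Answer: 1585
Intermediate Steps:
h(A) = A (h(A) = A + (5 - 5) = A + 0 = A)
19*h((3 + 6)**2) + 46 = 19*(3 + 6)**2 + 46 = 19*9**2 + 46 = 19*81 + 46 = 1539 + 46 = 1585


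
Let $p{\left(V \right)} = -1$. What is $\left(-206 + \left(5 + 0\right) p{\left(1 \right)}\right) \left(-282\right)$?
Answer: $59502$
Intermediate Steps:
$\left(-206 + \left(5 + 0\right) p{\left(1 \right)}\right) \left(-282\right) = \left(-206 + \left(5 + 0\right) \left(-1\right)\right) \left(-282\right) = \left(-206 + 5 \left(-1\right)\right) \left(-282\right) = \left(-206 - 5\right) \left(-282\right) = \left(-211\right) \left(-282\right) = 59502$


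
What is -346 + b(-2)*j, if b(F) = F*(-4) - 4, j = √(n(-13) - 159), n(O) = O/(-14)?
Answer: -346 + 2*I*√30982/7 ≈ -346.0 + 50.291*I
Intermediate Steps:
n(O) = -O/14 (n(O) = O*(-1/14) = -O/14)
j = I*√30982/14 (j = √(-1/14*(-13) - 159) = √(13/14 - 159) = √(-2213/14) = I*√30982/14 ≈ 12.573*I)
b(F) = -4 - 4*F (b(F) = -4*F - 4 = -4 - 4*F)
-346 + b(-2)*j = -346 + (-4 - 4*(-2))*(I*√30982/14) = -346 + (-4 + 8)*(I*√30982/14) = -346 + 4*(I*√30982/14) = -346 + 2*I*√30982/7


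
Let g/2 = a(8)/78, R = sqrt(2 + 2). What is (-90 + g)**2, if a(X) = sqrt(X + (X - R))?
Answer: (3510 - sqrt(14))**2/1521 ≈ 8082.7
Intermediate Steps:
R = 2 (R = sqrt(4) = 2)
a(X) = sqrt(-2 + 2*X) (a(X) = sqrt(X + (X - 1*2)) = sqrt(X + (X - 2)) = sqrt(X + (-2 + X)) = sqrt(-2 + 2*X))
g = sqrt(14)/39 (g = 2*(sqrt(-2 + 2*8)/78) = 2*(sqrt(-2 + 16)*(1/78)) = 2*(sqrt(14)*(1/78)) = 2*(sqrt(14)/78) = sqrt(14)/39 ≈ 0.095940)
(-90 + g)**2 = (-90 + sqrt(14)/39)**2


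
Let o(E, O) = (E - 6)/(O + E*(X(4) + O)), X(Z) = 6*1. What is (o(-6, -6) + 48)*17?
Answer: 850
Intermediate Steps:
X(Z) = 6
o(E, O) = (-6 + E)/(O + E*(6 + O)) (o(E, O) = (E - 6)/(O + E*(6 + O)) = (-6 + E)/(O + E*(6 + O)))
(o(-6, -6) + 48)*17 = ((-6 - 6)/(-6 + 6*(-6) - 6*(-6)) + 48)*17 = (-12/(-6 - 36 + 36) + 48)*17 = (-12/(-6) + 48)*17 = (-⅙*(-12) + 48)*17 = (2 + 48)*17 = 50*17 = 850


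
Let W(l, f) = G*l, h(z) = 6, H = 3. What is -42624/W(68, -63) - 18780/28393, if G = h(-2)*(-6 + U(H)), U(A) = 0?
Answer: 8085068/482681 ≈ 16.750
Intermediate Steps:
G = -36 (G = 6*(-6 + 0) = 6*(-6) = -36)
W(l, f) = -36*l
-42624/W(68, -63) - 18780/28393 = -42624/((-36*68)) - 18780/28393 = -42624/(-2448) - 18780*1/28393 = -42624*(-1/2448) - 18780/28393 = 296/17 - 18780/28393 = 8085068/482681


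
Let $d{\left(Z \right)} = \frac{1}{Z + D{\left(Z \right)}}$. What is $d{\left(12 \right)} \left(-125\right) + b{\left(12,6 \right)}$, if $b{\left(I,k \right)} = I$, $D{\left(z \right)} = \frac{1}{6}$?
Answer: $\frac{126}{73} \approx 1.726$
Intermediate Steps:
$D{\left(z \right)} = \frac{1}{6}$
$d{\left(Z \right)} = \frac{1}{\frac{1}{6} + Z}$ ($d{\left(Z \right)} = \frac{1}{Z + \frac{1}{6}} = \frac{1}{\frac{1}{6} + Z}$)
$d{\left(12 \right)} \left(-125\right) + b{\left(12,6 \right)} = \frac{6}{1 + 6 \cdot 12} \left(-125\right) + 12 = \frac{6}{1 + 72} \left(-125\right) + 12 = \frac{6}{73} \left(-125\right) + 12 = - \frac{750}{73} + 12 = \frac{126}{73}$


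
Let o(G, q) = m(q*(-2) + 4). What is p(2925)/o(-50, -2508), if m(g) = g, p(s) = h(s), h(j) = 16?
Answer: 4/1255 ≈ 0.0031873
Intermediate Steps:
p(s) = 16
o(G, q) = 4 - 2*q (o(G, q) = q*(-2) + 4 = -2*q + 4 = 4 - 2*q)
p(2925)/o(-50, -2508) = 16/(4 - 2*(-2508)) = 16/(4 + 5016) = 16/5020 = 16*(1/5020) = 4/1255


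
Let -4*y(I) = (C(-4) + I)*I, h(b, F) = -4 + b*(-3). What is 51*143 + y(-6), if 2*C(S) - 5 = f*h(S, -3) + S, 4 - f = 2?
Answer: 29187/4 ≈ 7296.8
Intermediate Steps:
f = 2 (f = 4 - 1*2 = 4 - 2 = 2)
h(b, F) = -4 - 3*b
C(S) = -3/2 - 5*S/2 (C(S) = 5/2 + (2*(-4 - 3*S) + S)/2 = 5/2 + ((-8 - 6*S) + S)/2 = 5/2 + (-8 - 5*S)/2 = 5/2 + (-4 - 5*S/2) = -3/2 - 5*S/2)
y(I) = -I*(17/2 + I)/4 (y(I) = -((-3/2 - 5/2*(-4)) + I)*I/4 = -((-3/2 + 10) + I)*I/4 = -(17/2 + I)*I/4 = -I*(17/2 + I)/4)
51*143 + y(-6) = 51*143 - 1/8*(-6)*(17 + 2*(-6)) = 7293 - 1/8*(-6)*(17 - 12) = 7293 - 1/8*(-6)*5 = 7293 + 15/4 = 29187/4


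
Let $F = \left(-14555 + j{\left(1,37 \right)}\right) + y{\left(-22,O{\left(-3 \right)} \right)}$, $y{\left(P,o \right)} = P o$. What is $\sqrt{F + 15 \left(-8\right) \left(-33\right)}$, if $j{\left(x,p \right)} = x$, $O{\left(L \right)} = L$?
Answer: $4 i \sqrt{658} \approx 102.61 i$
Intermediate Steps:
$F = -14488$ ($F = \left(-14555 + 1\right) - -66 = -14554 + 66 = -14488$)
$\sqrt{F + 15 \left(-8\right) \left(-33\right)} = \sqrt{-14488 + 15 \left(-8\right) \left(-33\right)} = \sqrt{-14488 - -3960} = \sqrt{-14488 + 3960} = \sqrt{-10528} = 4 i \sqrt{658}$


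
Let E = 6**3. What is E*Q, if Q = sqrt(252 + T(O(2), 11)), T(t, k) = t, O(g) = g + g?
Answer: 3456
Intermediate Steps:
O(g) = 2*g
Q = 16 (Q = sqrt(252 + 2*2) = sqrt(252 + 4) = sqrt(256) = 16)
E = 216
E*Q = 216*16 = 3456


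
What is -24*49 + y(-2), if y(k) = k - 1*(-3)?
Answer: -1175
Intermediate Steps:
y(k) = 3 + k (y(k) = k + 3 = 3 + k)
-24*49 + y(-2) = -24*49 + (3 - 2) = -1176 + 1 = -1175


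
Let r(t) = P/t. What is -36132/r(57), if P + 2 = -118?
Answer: 171627/10 ≈ 17163.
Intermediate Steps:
P = -120 (P = -2 - 118 = -120)
r(t) = -120/t
-36132/r(57) = -36132/((-120/57)) = -36132/((-120*1/57)) = -36132/(-40/19) = -36132*(-19/40) = 171627/10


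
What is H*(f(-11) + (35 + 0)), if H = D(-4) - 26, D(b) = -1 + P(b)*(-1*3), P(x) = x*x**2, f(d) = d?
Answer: 3960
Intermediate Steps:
P(x) = x**3
D(b) = -1 - 3*b**3 (D(b) = -1 + b**3*(-1*3) = -1 + b**3*(-3) = -1 - 3*b**3)
H = 165 (H = (-1 - 3*(-4)**3) - 26 = (-1 - 3*(-64)) - 26 = (-1 + 192) - 26 = 191 - 26 = 165)
H*(f(-11) + (35 + 0)) = 165*(-11 + (35 + 0)) = 165*(-11 + 35) = 165*24 = 3960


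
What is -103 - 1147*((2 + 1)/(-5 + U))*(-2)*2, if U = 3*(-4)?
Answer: -15515/17 ≈ -912.65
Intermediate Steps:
U = -12
-103 - 1147*((2 + 1)/(-5 + U))*(-2)*2 = -103 - 1147*((2 + 1)/(-5 - 12))*(-2)*2 = -103 - 1147*(3/(-17))*(-2)*2 = -103 - 1147*(3*(-1/17))*(-2)*2 = -103 - 1147*(-3/17*(-2))*2 = -103 - 6882*2/17 = -103 - 1147*12/17 = -103 - 13764/17 = -15515/17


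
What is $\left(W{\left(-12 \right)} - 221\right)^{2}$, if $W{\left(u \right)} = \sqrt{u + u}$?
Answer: $48817 - 884 i \sqrt{6} \approx 48817.0 - 2165.3 i$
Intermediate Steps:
$W{\left(u \right)} = \sqrt{2} \sqrt{u}$ ($W{\left(u \right)} = \sqrt{2 u} = \sqrt{2} \sqrt{u}$)
$\left(W{\left(-12 \right)} - 221\right)^{2} = \left(\sqrt{2} \sqrt{-12} - 221\right)^{2} = \left(\sqrt{2} \cdot 2 i \sqrt{3} - 221\right)^{2} = \left(2 i \sqrt{6} - 221\right)^{2} = \left(-221 + 2 i \sqrt{6}\right)^{2}$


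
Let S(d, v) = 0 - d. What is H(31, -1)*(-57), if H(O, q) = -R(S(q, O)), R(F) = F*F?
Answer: 57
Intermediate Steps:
S(d, v) = -d
R(F) = F**2
H(O, q) = -q**2 (H(O, q) = -(-q)**2 = -q**2)
H(31, -1)*(-57) = -1*(-1)**2*(-57) = -1*1*(-57) = -1*(-57) = 57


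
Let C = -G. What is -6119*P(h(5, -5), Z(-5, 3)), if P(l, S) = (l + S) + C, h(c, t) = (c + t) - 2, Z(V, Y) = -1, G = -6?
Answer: -18357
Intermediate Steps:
C = 6 (C = -1*(-6) = 6)
h(c, t) = -2 + c + t
P(l, S) = 6 + S + l (P(l, S) = (l + S) + 6 = (S + l) + 6 = 6 + S + l)
-6119*P(h(5, -5), Z(-5, 3)) = -6119*(6 - 1 + (-2 + 5 - 5)) = -6119*(6 - 1 - 2) = -6119*3 = -18357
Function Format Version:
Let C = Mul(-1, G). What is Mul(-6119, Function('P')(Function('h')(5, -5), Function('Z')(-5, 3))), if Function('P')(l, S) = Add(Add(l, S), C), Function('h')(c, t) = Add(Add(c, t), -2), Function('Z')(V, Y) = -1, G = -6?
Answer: -18357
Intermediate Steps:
C = 6 (C = Mul(-1, -6) = 6)
Function('h')(c, t) = Add(-2, c, t)
Function('P')(l, S) = Add(6, S, l) (Function('P')(l, S) = Add(Add(l, S), 6) = Add(Add(S, l), 6) = Add(6, S, l))
Mul(-6119, Function('P')(Function('h')(5, -5), Function('Z')(-5, 3))) = Mul(-6119, Add(6, -1, Add(-2, 5, -5))) = Mul(-6119, Add(6, -1, -2)) = Mul(-6119, 3) = -18357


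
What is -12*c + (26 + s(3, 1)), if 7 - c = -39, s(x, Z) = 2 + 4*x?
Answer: -512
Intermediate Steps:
c = 46 (c = 7 - 1*(-39) = 7 + 39 = 46)
-12*c + (26 + s(3, 1)) = -12*46 + (26 + (2 + 4*3)) = -552 + (26 + (2 + 12)) = -552 + (26 + 14) = -552 + 40 = -512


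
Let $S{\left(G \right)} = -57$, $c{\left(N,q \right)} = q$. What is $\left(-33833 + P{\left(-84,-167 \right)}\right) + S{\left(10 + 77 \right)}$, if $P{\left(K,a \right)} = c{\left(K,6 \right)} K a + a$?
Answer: $50111$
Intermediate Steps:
$P{\left(K,a \right)} = a + 6 K a$ ($P{\left(K,a \right)} = 6 K a + a = a + 6 K a$)
$\left(-33833 + P{\left(-84,-167 \right)}\right) + S{\left(10 + 77 \right)} = \left(-33833 - 167 \left(1 + 6 \left(-84\right)\right)\right) - 57 = \left(-33833 - 167 \left(1 - 504\right)\right) - 57 = \left(-33833 - -84001\right) - 57 = \left(-33833 + 84001\right) - 57 = 50168 - 57 = 50111$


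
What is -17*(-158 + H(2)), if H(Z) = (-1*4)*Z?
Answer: 2822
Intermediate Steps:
H(Z) = -4*Z
-17*(-158 + H(2)) = -17*(-158 - 4*2) = -17*(-158 - 8) = -17*(-166) = 2822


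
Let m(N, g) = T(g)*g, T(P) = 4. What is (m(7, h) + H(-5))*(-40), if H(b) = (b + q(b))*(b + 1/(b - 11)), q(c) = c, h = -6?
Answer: -1065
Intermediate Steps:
m(N, g) = 4*g
H(b) = 2*b*(b + 1/(-11 + b)) (H(b) = (b + b)*(b + 1/(b - 11)) = (2*b)*(b + 1/(-11 + b)) = 2*b*(b + 1/(-11 + b)))
(m(7, h) + H(-5))*(-40) = (4*(-6) + 2*(-5)*(1 + (-5)**2 - 11*(-5))/(-11 - 5))*(-40) = (-24 + 2*(-5)*(1 + 25 + 55)/(-16))*(-40) = (-24 + 2*(-5)*(-1/16)*81)*(-40) = (-24 + 405/8)*(-40) = (213/8)*(-40) = -1065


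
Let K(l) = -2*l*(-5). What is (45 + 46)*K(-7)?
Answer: -6370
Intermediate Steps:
K(l) = 10*l
(45 + 46)*K(-7) = (45 + 46)*(10*(-7)) = 91*(-70) = -6370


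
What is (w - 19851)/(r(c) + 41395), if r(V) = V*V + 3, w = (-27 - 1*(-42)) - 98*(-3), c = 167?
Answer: -19542/69287 ≈ -0.28204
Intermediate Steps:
w = 309 (w = (-27 + 42) + 294 = 15 + 294 = 309)
r(V) = 3 + V**2 (r(V) = V**2 + 3 = 3 + V**2)
(w - 19851)/(r(c) + 41395) = (309 - 19851)/((3 + 167**2) + 41395) = -19542/((3 + 27889) + 41395) = -19542/(27892 + 41395) = -19542/69287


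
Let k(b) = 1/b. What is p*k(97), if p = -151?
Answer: -151/97 ≈ -1.5567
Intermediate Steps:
p*k(97) = -151/97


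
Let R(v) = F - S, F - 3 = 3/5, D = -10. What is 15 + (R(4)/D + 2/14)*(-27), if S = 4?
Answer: 1761/175 ≈ 10.063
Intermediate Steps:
F = 18/5 (F = 3 + 3/5 = 3 + 3*(⅕) = 3 + ⅗ = 18/5 ≈ 3.6000)
R(v) = -⅖ (R(v) = 18/5 - 1*4 = 18/5 - 4 = -⅖)
15 + (R(4)/D + 2/14)*(-27) = 15 + (-⅖/(-10) + 2/14)*(-27) = 15 + (-⅖*(-⅒) + 2*(1/14))*(-27) = 15 + (1/25 + ⅐)*(-27) = 15 + (32/175)*(-27) = 15 - 864/175 = 1761/175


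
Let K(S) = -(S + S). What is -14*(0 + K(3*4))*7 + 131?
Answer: 2483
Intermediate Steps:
K(S) = -2*S
-14*(0 + K(3*4))*7 + 131 = -14*(0 - 6*4)*7 + 131 = -14*(0 - 2*12)*7 + 131 = -14*(0 - 24)*7 + 131 = -(-336)*7 + 131 = -14*(-168) + 131 = 2352 + 131 = 2483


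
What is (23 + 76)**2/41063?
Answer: 891/3733 ≈ 0.23868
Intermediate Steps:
(23 + 76)**2/41063 = 99**2*(1/41063) = 9801*(1/41063) = 891/3733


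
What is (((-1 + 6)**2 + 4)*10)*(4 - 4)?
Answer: 0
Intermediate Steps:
(((-1 + 6)**2 + 4)*10)*(4 - 4) = ((5**2 + 4)*10)*0 = ((25 + 4)*10)*0 = (29*10)*0 = 290*0 = 0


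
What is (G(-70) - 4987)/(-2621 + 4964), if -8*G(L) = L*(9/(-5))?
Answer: -20011/9372 ≈ -2.1352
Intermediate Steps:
G(L) = 9*L/40 (G(L) = -L*9/(-5)/8 = -L*9*(-⅕)/8 = -L*(-9)/(8*5) = -(-9)*L/40 = 9*L/40)
(G(-70) - 4987)/(-2621 + 4964) = ((9/40)*(-70) - 4987)/(-2621 + 4964) = (-63/4 - 4987)/2343 = -20011/4*1/2343 = -20011/9372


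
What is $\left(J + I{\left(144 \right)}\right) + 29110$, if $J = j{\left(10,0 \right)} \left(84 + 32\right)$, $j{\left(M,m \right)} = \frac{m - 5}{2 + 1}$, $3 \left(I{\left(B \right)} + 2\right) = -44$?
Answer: $28900$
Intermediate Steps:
$I{\left(B \right)} = - \frac{50}{3}$ ($I{\left(B \right)} = -2 + \frac{1}{3} \left(-44\right) = -2 - \frac{44}{3} = - \frac{50}{3}$)
$j{\left(M,m \right)} = - \frac{5}{3} + \frac{m}{3}$ ($j{\left(M,m \right)} = \frac{-5 + m}{3} = \left(-5 + m\right) \frac{1}{3} = - \frac{5}{3} + \frac{m}{3}$)
$J = - \frac{580}{3}$ ($J = \left(- \frac{5}{3} + \frac{1}{3} \cdot 0\right) \left(84 + 32\right) = \left(- \frac{5}{3} + 0\right) 116 = \left(- \frac{5}{3}\right) 116 = - \frac{580}{3} \approx -193.33$)
$\left(J + I{\left(144 \right)}\right) + 29110 = \left(- \frac{580}{3} - \frac{50}{3}\right) + 29110 = -210 + 29110 = 28900$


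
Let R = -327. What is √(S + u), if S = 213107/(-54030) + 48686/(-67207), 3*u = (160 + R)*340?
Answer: I*√249620473383039249105090/3631194210 ≈ 137.59*I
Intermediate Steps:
u = -56780/3 (u = ((160 - 327)*340)/3 = (-167*340)/3 = (⅓)*(-56780) = -56780/3 ≈ -18927.)
S = -16952786729/3631194210 (S = 213107*(-1/54030) + 48686*(-1/67207) = -213107/54030 - 48686/67207 = -16952786729/3631194210 ≈ -4.6687)
√(S + u) = √(-16952786729/3631194210 - 56780/3) = √(-68743355201329/3631194210) = I*√249620473383039249105090/3631194210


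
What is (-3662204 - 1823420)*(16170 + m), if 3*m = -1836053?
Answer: 9805788781832/3 ≈ 3.2686e+12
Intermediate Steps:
m = -1836053/3 (m = (1/3)*(-1836053) = -1836053/3 ≈ -6.1202e+5)
(-3662204 - 1823420)*(16170 + m) = (-3662204 - 1823420)*(16170 - 1836053/3) = -5485624*(-1787543/3) = 9805788781832/3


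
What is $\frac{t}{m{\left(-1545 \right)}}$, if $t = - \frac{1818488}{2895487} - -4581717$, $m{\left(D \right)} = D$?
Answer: $- \frac{18399861571}{6204615} \approx -2965.5$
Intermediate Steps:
$t = \frac{1895185741813}{413641}$ ($t = \left(-1818488\right) \frac{1}{2895487} + 4581717 = - \frac{259784}{413641} + 4581717 = \frac{1895185741813}{413641} \approx 4.5817 \cdot 10^{6}$)
$\frac{t}{m{\left(-1545 \right)}} = \frac{1895185741813}{413641 \left(-1545\right)} = \frac{1895185741813}{413641} \left(- \frac{1}{1545}\right) = - \frac{18399861571}{6204615}$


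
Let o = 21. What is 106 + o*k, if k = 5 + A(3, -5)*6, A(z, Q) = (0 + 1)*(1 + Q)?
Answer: -293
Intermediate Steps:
A(z, Q) = 1 + Q (A(z, Q) = 1*(1 + Q) = 1 + Q)
k = -19 (k = 5 + (1 - 5)*6 = 5 - 4*6 = 5 - 24 = -19)
106 + o*k = 106 + 21*(-19) = 106 - 399 = -293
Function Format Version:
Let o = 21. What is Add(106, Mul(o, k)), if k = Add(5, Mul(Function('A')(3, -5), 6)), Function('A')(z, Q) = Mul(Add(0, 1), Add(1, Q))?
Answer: -293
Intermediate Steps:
Function('A')(z, Q) = Add(1, Q) (Function('A')(z, Q) = Mul(1, Add(1, Q)) = Add(1, Q))
k = -19 (k = Add(5, Mul(Add(1, -5), 6)) = Add(5, Mul(-4, 6)) = Add(5, -24) = -19)
Add(106, Mul(o, k)) = Add(106, Mul(21, -19)) = Add(106, -399) = -293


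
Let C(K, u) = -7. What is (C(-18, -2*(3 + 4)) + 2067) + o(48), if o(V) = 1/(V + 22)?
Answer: 144201/70 ≈ 2060.0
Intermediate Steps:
o(V) = 1/(22 + V)
(C(-18, -2*(3 + 4)) + 2067) + o(48) = (-7 + 2067) + 1/(22 + 48) = 2060 + 1/70 = 144201/70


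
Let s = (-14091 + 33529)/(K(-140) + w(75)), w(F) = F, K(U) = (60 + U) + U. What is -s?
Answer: 19438/145 ≈ 134.06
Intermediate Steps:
K(U) = 60 + 2*U
s = -19438/145 (s = (-14091 + 33529)/((60 + 2*(-140)) + 75) = 19438/((60 - 280) + 75) = 19438/(-220 + 75) = 19438/(-145) = 19438*(-1/145) = -19438/145 ≈ -134.06)
-s = -1*(-19438/145) = 19438/145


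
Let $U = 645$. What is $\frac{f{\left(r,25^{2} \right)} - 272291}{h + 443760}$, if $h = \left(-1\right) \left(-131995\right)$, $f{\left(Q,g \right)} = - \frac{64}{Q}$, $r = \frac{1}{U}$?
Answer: $- \frac{313571}{575755} \approx -0.54463$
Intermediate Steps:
$r = \frac{1}{645} \approx 0.0015504$
$h = 131995$
$\frac{f{\left(r,25^{2} \right)} - 272291}{h + 443760} = \frac{- 64 \frac{1}{\frac{1}{645}} - 272291}{131995 + 443760} = \frac{\left(-64\right) 645 - 272291}{575755} = \left(-41280 - 272291\right) \frac{1}{575755} = \left(-313571\right) \frac{1}{575755} = - \frac{313571}{575755}$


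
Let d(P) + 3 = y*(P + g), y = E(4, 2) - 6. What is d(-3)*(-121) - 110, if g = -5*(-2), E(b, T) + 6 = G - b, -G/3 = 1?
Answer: 16346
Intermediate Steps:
G = -3 (G = -3*1 = -3)
E(b, T) = -9 - b (E(b, T) = -6 + (-3 - b) = -9 - b)
g = 10
y = -19 (y = (-9 - 1*4) - 6 = (-9 - 4) - 6 = -13 - 6 = -19)
d(P) = -193 - 19*P (d(P) = -3 - 19*(P + 10) = -3 - 19*(10 + P) = -3 + (-190 - 19*P) = -193 - 19*P)
d(-3)*(-121) - 110 = (-193 - 19*(-3))*(-121) - 110 = (-193 + 57)*(-121) - 110 = -136*(-121) - 110 = 16456 - 110 = 16346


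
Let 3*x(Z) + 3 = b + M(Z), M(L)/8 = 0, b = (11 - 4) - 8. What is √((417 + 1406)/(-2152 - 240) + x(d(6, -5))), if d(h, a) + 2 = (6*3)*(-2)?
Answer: I*√26976378/3588 ≈ 1.4476*I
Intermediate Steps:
d(h, a) = -38 (d(h, a) = -2 + (6*3)*(-2) = -2 + 18*(-2) = -2 - 36 = -38)
b = -1 (b = 7 - 8 = -1)
M(L) = 0 (M(L) = 8*0 = 0)
x(Z) = -4/3 (x(Z) = -1 + (-1 + 0)/3 = -1 + (⅓)*(-1) = -1 - ⅓ = -4/3)
√((417 + 1406)/(-2152 - 240) + x(d(6, -5))) = √((417 + 1406)/(-2152 - 240) - 4/3) = √(1823/(-2392) - 4/3) = √(1823*(-1/2392) - 4/3) = √(-1823/2392 - 4/3) = √(-15037/7176) = I*√26976378/3588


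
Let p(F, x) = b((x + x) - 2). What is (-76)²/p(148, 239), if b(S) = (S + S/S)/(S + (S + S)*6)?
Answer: 35741888/477 ≈ 74931.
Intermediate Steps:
b(S) = (1 + S)/(13*S) (b(S) = (S + 1)/(S + (2*S)*6) = (1 + S)/(S + 12*S) = (1 + S)/((13*S)) = (1 + S)*(1/(13*S)) = (1 + S)/(13*S))
p(F, x) = (-1 + 2*x)/(13*(-2 + 2*x)) (p(F, x) = (1 + ((x + x) - 2))/(13*((x + x) - 2)) = (1 + (2*x - 2))/(13*(2*x - 2)) = (1 + (-2 + 2*x))/(13*(-2 + 2*x)) = (-1 + 2*x)/(13*(-2 + 2*x)))
(-76)²/p(148, 239) = (-76)²/(((-1 + 2*239)/(26*(-1 + 239)))) = 5776/(((1/26)*(-1 + 478)/238)) = 5776/(((1/26)*(1/238)*477)) = 5776/(477/6188) = 5776*(6188/477) = 35741888/477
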